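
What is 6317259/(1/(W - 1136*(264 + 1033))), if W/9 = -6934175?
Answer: -403552613709453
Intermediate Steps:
W = -62407575 (W = 9*(-6934175) = -62407575)
6317259/(1/(W - 1136*(264 + 1033))) = 6317259/(1/(-62407575 - 1136*(264 + 1033))) = 6317259/(1/(-62407575 - 1136*1297)) = 6317259/(1/(-62407575 - 1473392)) = 6317259/(1/(-63880967)) = 6317259/(-1/63880967) = 6317259*(-63880967) = -403552613709453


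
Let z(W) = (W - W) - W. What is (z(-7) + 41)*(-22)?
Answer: -1056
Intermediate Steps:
z(W) = -W (z(W) = 0 - W = -W)
(z(-7) + 41)*(-22) = (-1*(-7) + 41)*(-22) = (7 + 41)*(-22) = 48*(-22) = -1056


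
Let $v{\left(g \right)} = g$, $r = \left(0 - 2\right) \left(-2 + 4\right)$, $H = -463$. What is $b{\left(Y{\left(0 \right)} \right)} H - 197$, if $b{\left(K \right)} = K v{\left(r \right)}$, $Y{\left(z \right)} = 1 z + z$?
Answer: $-197$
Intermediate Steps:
$r = -4$ ($r = \left(-2\right) 2 = -4$)
$Y{\left(z \right)} = 2 z$ ($Y{\left(z \right)} = z + z = 2 z$)
$b{\left(K \right)} = - 4 K$ ($b{\left(K \right)} = K \left(-4\right) = - 4 K$)
$b{\left(Y{\left(0 \right)} \right)} H - 197 = - 4 \cdot 2 \cdot 0 \left(-463\right) - 197 = \left(-4\right) 0 \left(-463\right) - 197 = 0 \left(-463\right) - 197 = 0 - 197 = -197$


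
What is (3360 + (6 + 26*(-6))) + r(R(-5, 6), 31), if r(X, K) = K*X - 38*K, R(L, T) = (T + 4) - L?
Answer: 2497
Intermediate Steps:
R(L, T) = 4 + T - L (R(L, T) = (4 + T) - L = 4 + T - L)
r(X, K) = -38*K + K*X
(3360 + (6 + 26*(-6))) + r(R(-5, 6), 31) = (3360 + (6 + 26*(-6))) + 31*(-38 + (4 + 6 - 1*(-5))) = (3360 + (6 - 156)) + 31*(-38 + (4 + 6 + 5)) = (3360 - 150) + 31*(-38 + 15) = 3210 + 31*(-23) = 3210 - 713 = 2497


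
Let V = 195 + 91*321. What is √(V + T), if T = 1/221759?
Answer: √1446100452527645/221759 ≈ 171.48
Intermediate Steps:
V = 29406 (V = 195 + 29211 = 29406)
T = 1/221759 ≈ 4.5094e-6
√(V + T) = √(29406 + 1/221759) = √(6521045155/221759) = √1446100452527645/221759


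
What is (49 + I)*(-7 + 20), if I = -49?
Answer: 0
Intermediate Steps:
(49 + I)*(-7 + 20) = (49 - 49)*(-7 + 20) = 0*13 = 0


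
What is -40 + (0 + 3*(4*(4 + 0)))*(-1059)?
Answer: -50872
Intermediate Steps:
-40 + (0 + 3*(4*(4 + 0)))*(-1059) = -40 + (0 + 3*(4*4))*(-1059) = -40 + (0 + 3*16)*(-1059) = -40 + (0 + 48)*(-1059) = -40 + 48*(-1059) = -40 - 50832 = -50872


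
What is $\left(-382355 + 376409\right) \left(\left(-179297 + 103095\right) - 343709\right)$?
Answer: $2496790806$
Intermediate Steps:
$\left(-382355 + 376409\right) \left(\left(-179297 + 103095\right) - 343709\right) = - 5946 \left(-76202 - 343709\right) = \left(-5946\right) \left(-419911\right) = 2496790806$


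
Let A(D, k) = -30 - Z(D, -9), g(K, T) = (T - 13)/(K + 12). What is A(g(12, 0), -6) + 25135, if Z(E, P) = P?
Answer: 25114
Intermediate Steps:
g(K, T) = (-13 + T)/(12 + K)
A(D, k) = -21 (A(D, k) = -30 - 1*(-9) = -30 + 9 = -21)
A(g(12, 0), -6) + 25135 = -21 + 25135 = 25114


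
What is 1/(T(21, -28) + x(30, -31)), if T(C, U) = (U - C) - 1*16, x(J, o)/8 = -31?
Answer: -1/313 ≈ -0.0031949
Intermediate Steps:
x(J, o) = -248 (x(J, o) = 8*(-31) = -248)
T(C, U) = -16 + U - C (T(C, U) = (U - C) - 16 = -16 + U - C)
1/(T(21, -28) + x(30, -31)) = 1/((-16 - 28 - 1*21) - 248) = 1/((-16 - 28 - 21) - 248) = 1/(-65 - 248) = 1/(-313) = -1/313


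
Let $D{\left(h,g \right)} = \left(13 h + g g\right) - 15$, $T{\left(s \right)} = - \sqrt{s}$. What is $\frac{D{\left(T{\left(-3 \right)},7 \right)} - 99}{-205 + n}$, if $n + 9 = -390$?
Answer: $\frac{65}{604} + \frac{13 i \sqrt{3}}{604} \approx 0.10762 + 0.037279 i$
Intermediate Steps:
$n = -399$ ($n = -9 - 390 = -399$)
$D{\left(h,g \right)} = -15 + g^{2} + 13 h$ ($D{\left(h,g \right)} = \left(13 h + g^{2}\right) - 15 = \left(g^{2} + 13 h\right) - 15 = -15 + g^{2} + 13 h$)
$\frac{D{\left(T{\left(-3 \right)},7 \right)} - 99}{-205 + n} = \frac{\left(-15 + 7^{2} + 13 \left(- \sqrt{-3}\right)\right) - 99}{-205 - 399} = \frac{\left(-15 + 49 + 13 \left(- i \sqrt{3}\right)\right) - 99}{-604} = \left(\left(-15 + 49 + 13 \left(- i \sqrt{3}\right)\right) - 99\right) \left(- \frac{1}{604}\right) = \left(\left(-15 + 49 - 13 i \sqrt{3}\right) - 99\right) \left(- \frac{1}{604}\right) = \left(\left(34 - 13 i \sqrt{3}\right) - 99\right) \left(- \frac{1}{604}\right) = \left(-65 - 13 i \sqrt{3}\right) \left(- \frac{1}{604}\right) = \frac{65}{604} + \frac{13 i \sqrt{3}}{604}$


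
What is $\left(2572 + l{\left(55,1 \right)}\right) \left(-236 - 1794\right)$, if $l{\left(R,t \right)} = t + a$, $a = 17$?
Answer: $-5257700$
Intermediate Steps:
$l{\left(R,t \right)} = 17 + t$ ($l{\left(R,t \right)} = t + 17 = 17 + t$)
$\left(2572 + l{\left(55,1 \right)}\right) \left(-236 - 1794\right) = \left(2572 + \left(17 + 1\right)\right) \left(-236 - 1794\right) = \left(2572 + 18\right) \left(-2030\right) = 2590 \left(-2030\right) = -5257700$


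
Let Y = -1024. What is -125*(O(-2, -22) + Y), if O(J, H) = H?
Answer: 130750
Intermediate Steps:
-125*(O(-2, -22) + Y) = -125*(-22 - 1024) = -125*(-1046) = 130750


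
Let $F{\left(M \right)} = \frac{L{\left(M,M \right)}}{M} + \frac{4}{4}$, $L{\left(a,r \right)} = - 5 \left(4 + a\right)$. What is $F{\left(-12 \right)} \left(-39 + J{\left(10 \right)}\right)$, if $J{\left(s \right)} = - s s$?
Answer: $\frac{973}{3} \approx 324.33$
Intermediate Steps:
$L{\left(a,r \right)} = -20 - 5 a$
$J{\left(s \right)} = - s^{2}$
$F{\left(M \right)} = 1 + \frac{-20 - 5 M}{M}$ ($F{\left(M \right)} = \frac{-20 - 5 M}{M} + \frac{4}{4} = \frac{-20 - 5 M}{M} + 4 \cdot \frac{1}{4} = \frac{-20 - 5 M}{M} + 1 = 1 + \frac{-20 - 5 M}{M}$)
$F{\left(-12 \right)} \left(-39 + J{\left(10 \right)}\right) = \left(-4 - \frac{20}{-12}\right) \left(-39 - 10^{2}\right) = \left(-4 - - \frac{5}{3}\right) \left(-39 - 100\right) = \left(-4 + \frac{5}{3}\right) \left(-39 - 100\right) = \left(- \frac{7}{3}\right) \left(-139\right) = \frac{973}{3}$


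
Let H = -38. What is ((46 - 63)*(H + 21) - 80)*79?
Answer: 16511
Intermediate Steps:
((46 - 63)*(H + 21) - 80)*79 = ((46 - 63)*(-38 + 21) - 80)*79 = (-17*(-17) - 80)*79 = (289 - 80)*79 = 209*79 = 16511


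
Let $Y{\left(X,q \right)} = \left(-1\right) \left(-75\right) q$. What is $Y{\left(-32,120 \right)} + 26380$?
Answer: $35380$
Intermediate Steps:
$Y{\left(X,q \right)} = 75 q$
$Y{\left(-32,120 \right)} + 26380 = 75 \cdot 120 + 26380 = 9000 + 26380 = 35380$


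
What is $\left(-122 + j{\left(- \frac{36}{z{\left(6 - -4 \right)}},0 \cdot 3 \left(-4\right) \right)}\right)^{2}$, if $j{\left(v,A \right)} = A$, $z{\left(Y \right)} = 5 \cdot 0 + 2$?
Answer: $14884$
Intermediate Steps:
$z{\left(Y \right)} = 2$ ($z{\left(Y \right)} = 0 + 2 = 2$)
$\left(-122 + j{\left(- \frac{36}{z{\left(6 - -4 \right)}},0 \cdot 3 \left(-4\right) \right)}\right)^{2} = \left(-122 + 0 \cdot 3 \left(-4\right)\right)^{2} = \left(-122 + 0 \left(-4\right)\right)^{2} = \left(-122 + 0\right)^{2} = \left(-122\right)^{2} = 14884$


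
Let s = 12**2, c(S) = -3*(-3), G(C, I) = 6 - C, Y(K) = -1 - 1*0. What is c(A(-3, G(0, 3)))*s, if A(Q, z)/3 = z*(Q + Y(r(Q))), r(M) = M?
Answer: 1296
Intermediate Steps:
Y(K) = -1 (Y(K) = -1 + 0 = -1)
A(Q, z) = 3*z*(-1 + Q) (A(Q, z) = 3*(z*(Q - 1)) = 3*(z*(-1 + Q)) = 3*z*(-1 + Q))
c(S) = 9
s = 144
c(A(-3, G(0, 3)))*s = 9*144 = 1296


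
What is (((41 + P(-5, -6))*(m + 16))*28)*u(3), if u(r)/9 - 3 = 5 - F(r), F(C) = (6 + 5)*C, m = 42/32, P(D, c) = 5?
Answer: -10034325/2 ≈ -5.0172e+6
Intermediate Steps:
m = 21/16 (m = 42*(1/32) = 21/16 ≈ 1.3125)
F(C) = 11*C
u(r) = 72 - 99*r (u(r) = 27 + 9*(5 - 11*r) = 27 + (45 - 99*r) = 72 - 99*r)
(((41 + P(-5, -6))*(m + 16))*28)*u(3) = (((41 + 5)*(21/16 + 16))*28)*(72 - 99*3) = ((46*(277/16))*28)*(72 - 297) = ((6371/8)*28)*(-225) = (44597/2)*(-225) = -10034325/2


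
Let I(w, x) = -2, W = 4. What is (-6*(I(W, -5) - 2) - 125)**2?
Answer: 10201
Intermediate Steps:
(-6*(I(W, -5) - 2) - 125)**2 = (-6*(-2 - 2) - 125)**2 = (-6*(-4) - 125)**2 = (24 - 125)**2 = (-101)**2 = 10201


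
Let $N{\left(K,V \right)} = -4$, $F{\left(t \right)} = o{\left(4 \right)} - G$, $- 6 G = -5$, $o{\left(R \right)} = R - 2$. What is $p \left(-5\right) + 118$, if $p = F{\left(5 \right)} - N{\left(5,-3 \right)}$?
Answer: $\frac{553}{6} \approx 92.167$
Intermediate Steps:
$o{\left(R \right)} = -2 + R$
$G = \frac{5}{6}$ ($G = \left(- \frac{1}{6}\right) \left(-5\right) = \frac{5}{6} \approx 0.83333$)
$F{\left(t \right)} = \frac{7}{6}$ ($F{\left(t \right)} = \left(-2 + 4\right) - \frac{5}{6} = 2 - \frac{5}{6} = \frac{7}{6}$)
$p = \frac{31}{6}$ ($p = \frac{7}{6} - -4 = \frac{7}{6} + 4 = \frac{31}{6} \approx 5.1667$)
$p \left(-5\right) + 118 = \frac{31}{6} \left(-5\right) + 118 = - \frac{155}{6} + 118 = \frac{553}{6}$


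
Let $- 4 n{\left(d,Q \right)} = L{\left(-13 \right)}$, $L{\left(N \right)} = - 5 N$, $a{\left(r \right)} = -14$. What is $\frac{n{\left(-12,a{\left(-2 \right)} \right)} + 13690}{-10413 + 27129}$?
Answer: $\frac{54695}{66864} \approx 0.818$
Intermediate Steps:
$n{\left(d,Q \right)} = - \frac{65}{4}$ ($n{\left(d,Q \right)} = - \frac{\left(-5\right) \left(-13\right)}{4} = \left(- \frac{1}{4}\right) 65 = - \frac{65}{4}$)
$\frac{n{\left(-12,a{\left(-2 \right)} \right)} + 13690}{-10413 + 27129} = \frac{- \frac{65}{4} + 13690}{-10413 + 27129} = \frac{54695}{4 \cdot 16716} = \frac{54695}{4} \cdot \frac{1}{16716} = \frac{54695}{66864}$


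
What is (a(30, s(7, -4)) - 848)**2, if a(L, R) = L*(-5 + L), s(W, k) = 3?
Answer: 9604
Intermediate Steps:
(a(30, s(7, -4)) - 848)**2 = (30*(-5 + 30) - 848)**2 = (30*25 - 848)**2 = (750 - 848)**2 = (-98)**2 = 9604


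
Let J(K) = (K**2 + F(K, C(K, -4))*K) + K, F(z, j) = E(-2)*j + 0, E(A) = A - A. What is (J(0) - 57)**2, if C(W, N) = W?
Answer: 3249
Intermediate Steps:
E(A) = 0
F(z, j) = 0 (F(z, j) = 0*j + 0 = 0 + 0 = 0)
J(K) = K + K**2 (J(K) = (K**2 + 0*K) + K = (K**2 + 0) + K = K**2 + K = K + K**2)
(J(0) - 57)**2 = (0*(1 + 0) - 57)**2 = (0*1 - 57)**2 = (0 - 57)**2 = (-57)**2 = 3249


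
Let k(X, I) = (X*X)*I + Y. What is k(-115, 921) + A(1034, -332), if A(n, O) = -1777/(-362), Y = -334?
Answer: 4409122319/362 ≈ 1.2180e+7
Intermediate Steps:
A(n, O) = 1777/362 (A(n, O) = -1777*(-1/362) = 1777/362)
k(X, I) = -334 + I*X² (k(X, I) = (X*X)*I - 334 = X²*I - 334 = I*X² - 334 = -334 + I*X²)
k(-115, 921) + A(1034, -332) = (-334 + 921*(-115)²) + 1777/362 = (-334 + 921*13225) + 1777/362 = (-334 + 12180225) + 1777/362 = 12179891 + 1777/362 = 4409122319/362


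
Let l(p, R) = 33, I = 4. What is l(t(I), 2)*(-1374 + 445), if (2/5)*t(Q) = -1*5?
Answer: -30657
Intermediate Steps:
t(Q) = -25/2 (t(Q) = 5*(-1*5)/2 = (5/2)*(-5) = -25/2)
l(t(I), 2)*(-1374 + 445) = 33*(-1374 + 445) = 33*(-929) = -30657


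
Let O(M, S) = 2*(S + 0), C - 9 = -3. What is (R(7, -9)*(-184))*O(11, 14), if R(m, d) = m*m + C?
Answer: -283360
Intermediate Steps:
C = 6 (C = 9 - 3 = 6)
O(M, S) = 2*S
R(m, d) = 6 + m**2 (R(m, d) = m*m + 6 = m**2 + 6 = 6 + m**2)
(R(7, -9)*(-184))*O(11, 14) = ((6 + 7**2)*(-184))*(2*14) = ((6 + 49)*(-184))*28 = (55*(-184))*28 = -10120*28 = -283360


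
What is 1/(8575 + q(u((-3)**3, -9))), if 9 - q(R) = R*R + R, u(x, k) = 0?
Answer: 1/8584 ≈ 0.00011650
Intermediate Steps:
q(R) = 9 - R - R**2 (q(R) = 9 - (R*R + R) = 9 - (R**2 + R) = 9 - (R + R**2) = 9 + (-R - R**2) = 9 - R - R**2)
1/(8575 + q(u((-3)**3, -9))) = 1/(8575 + (9 - 1*0 - 1*0**2)) = 1/(8575 + (9 + 0 - 1*0)) = 1/(8575 + (9 + 0 + 0)) = 1/(8575 + 9) = 1/8584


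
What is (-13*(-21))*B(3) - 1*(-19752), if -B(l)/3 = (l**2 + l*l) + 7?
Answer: -723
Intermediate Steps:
B(l) = -21 - 6*l**2 (B(l) = -3*((l**2 + l*l) + 7) = -3*((l**2 + l**2) + 7) = -3*(2*l**2 + 7) = -3*(7 + 2*l**2) = -21 - 6*l**2)
(-13*(-21))*B(3) - 1*(-19752) = (-13*(-21))*(-21 - 6*3**2) - 1*(-19752) = 273*(-21 - 6*9) + 19752 = 273*(-21 - 54) + 19752 = 273*(-75) + 19752 = -20475 + 19752 = -723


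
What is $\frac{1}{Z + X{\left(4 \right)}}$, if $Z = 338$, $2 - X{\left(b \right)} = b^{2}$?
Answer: $\frac{1}{324} \approx 0.0030864$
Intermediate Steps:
$X{\left(b \right)} = 2 - b^{2}$
$\frac{1}{Z + X{\left(4 \right)}} = \frac{1}{338 + \left(2 - 4^{2}\right)} = \frac{1}{338 + \left(2 - 16\right)} = \frac{1}{338 - 14} = \frac{1}{324}$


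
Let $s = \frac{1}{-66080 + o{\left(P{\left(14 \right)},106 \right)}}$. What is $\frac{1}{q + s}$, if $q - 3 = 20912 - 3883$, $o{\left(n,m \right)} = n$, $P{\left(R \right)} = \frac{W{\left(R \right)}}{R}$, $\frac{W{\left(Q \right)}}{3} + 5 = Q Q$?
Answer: $\frac{924547}{15746884490} \approx 5.8713 \cdot 10^{-5}$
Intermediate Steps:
$W{\left(Q \right)} = -15 + 3 Q^{2}$ ($W{\left(Q \right)} = -15 + 3 Q Q = -15 + 3 Q^{2}$)
$P{\left(R \right)} = \frac{-15 + 3 R^{2}}{R}$
$s = - \frac{14}{924547}$ ($s = \frac{1}{-66080 + \left(- \frac{15}{14} + 3 \cdot 14\right)} = \frac{1}{-66080 + \left(\left(-15\right) \frac{1}{14} + 42\right)} = \frac{1}{-66080 + \left(- \frac{15}{14} + 42\right)} = \frac{1}{-66080 + \frac{573}{14}} = \frac{1}{- \frac{924547}{14}} = - \frac{14}{924547} \approx -1.5143 \cdot 10^{-5}$)
$q = 17032$ ($q = 3 + \left(20912 - 3883\right) = 3 + 17029 = 17032$)
$\frac{1}{q + s} = \frac{1}{17032 - \frac{14}{924547}} = \frac{1}{\frac{15746884490}{924547}} = \frac{924547}{15746884490}$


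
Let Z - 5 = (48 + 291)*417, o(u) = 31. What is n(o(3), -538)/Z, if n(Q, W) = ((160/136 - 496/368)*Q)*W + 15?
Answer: 1123291/55274888 ≈ 0.020322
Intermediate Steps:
n(Q, W) = 15 - 67*Q*W/391 (n(Q, W) = ((160*(1/136) - 496*1/368)*Q)*W + 15 = ((20/17 - 31/23)*Q)*W + 15 = (-67*Q/391)*W + 15 = -67*Q*W/391 + 15 = 15 - 67*Q*W/391)
Z = 141368 (Z = 5 + (48 + 291)*417 = 5 + 339*417 = 5 + 141363 = 141368)
n(o(3), -538)/Z = (15 - 67/391*31*(-538))/141368 = (15 + 1117426/391)*(1/141368) = (1123291/391)*(1/141368) = 1123291/55274888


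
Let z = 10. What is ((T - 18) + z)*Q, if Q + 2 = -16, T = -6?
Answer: 252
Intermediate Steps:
Q = -18 (Q = -2 - 16 = -18)
((T - 18) + z)*Q = ((-6 - 18) + 10)*(-18) = (-24 + 10)*(-18) = -14*(-18) = 252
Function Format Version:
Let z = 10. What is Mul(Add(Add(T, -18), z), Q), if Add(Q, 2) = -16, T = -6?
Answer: 252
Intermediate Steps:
Q = -18 (Q = Add(-2, -16) = -18)
Mul(Add(Add(T, -18), z), Q) = Mul(Add(Add(-6, -18), 10), -18) = Mul(Add(-24, 10), -18) = Mul(-14, -18) = 252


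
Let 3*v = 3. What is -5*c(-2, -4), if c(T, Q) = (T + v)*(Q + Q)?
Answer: -40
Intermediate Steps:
v = 1 (v = (⅓)*3 = 1)
c(T, Q) = 2*Q*(1 + T) (c(T, Q) = (T + 1)*(Q + Q) = (1 + T)*(2*Q) = 2*Q*(1 + T))
-5*c(-2, -4) = -10*(-4)*(1 - 2) = -10*(-4)*(-1) = -5*8 = -40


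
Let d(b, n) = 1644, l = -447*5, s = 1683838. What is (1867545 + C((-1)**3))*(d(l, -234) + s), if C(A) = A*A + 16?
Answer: 3147742134884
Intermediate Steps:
l = -2235
C(A) = 16 + A**2 (C(A) = A**2 + 16 = 16 + A**2)
(1867545 + C((-1)**3))*(d(l, -234) + s) = (1867545 + (16 + ((-1)**3)**2))*(1644 + 1683838) = (1867545 + (16 + (-1)**2))*1685482 = (1867545 + (16 + 1))*1685482 = (1867545 + 17)*1685482 = 1867562*1685482 = 3147742134884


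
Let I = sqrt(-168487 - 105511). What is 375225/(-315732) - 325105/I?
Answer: -125075/105244 + 325105*I*sqrt(273998)/273998 ≈ -1.1884 + 621.08*I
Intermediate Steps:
I = I*sqrt(273998) (I = sqrt(-273998) = I*sqrt(273998) ≈ 523.45*I)
375225/(-315732) - 325105/I = 375225/(-315732) - 325105*(-I*sqrt(273998)/273998) = 375225*(-1/315732) - (-325105)*I*sqrt(273998)/273998 = -125075/105244 + 325105*I*sqrt(273998)/273998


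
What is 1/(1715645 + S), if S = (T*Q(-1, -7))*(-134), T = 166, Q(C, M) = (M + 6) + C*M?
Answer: 1/1582181 ≈ 6.3204e-7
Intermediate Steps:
Q(C, M) = 6 + M + C*M (Q(C, M) = (6 + M) + C*M = 6 + M + C*M)
S = -133464 (S = (166*(6 - 7 - 1*(-7)))*(-134) = (166*(6 - 7 + 7))*(-134) = (166*6)*(-134) = 996*(-134) = -133464)
1/(1715645 + S) = 1/(1715645 - 133464) = 1/1582181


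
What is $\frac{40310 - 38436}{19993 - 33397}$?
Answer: $- \frac{937}{6702} \approx -0.13981$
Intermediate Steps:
$\frac{40310 - 38436}{19993 - 33397} = \frac{1874}{19993 - 33397} = \frac{1874}{-13404} = 1874 \left(- \frac{1}{13404}\right) = - \frac{937}{6702}$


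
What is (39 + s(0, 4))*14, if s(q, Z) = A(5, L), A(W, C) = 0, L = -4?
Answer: 546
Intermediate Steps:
s(q, Z) = 0
(39 + s(0, 4))*14 = (39 + 0)*14 = 39*14 = 546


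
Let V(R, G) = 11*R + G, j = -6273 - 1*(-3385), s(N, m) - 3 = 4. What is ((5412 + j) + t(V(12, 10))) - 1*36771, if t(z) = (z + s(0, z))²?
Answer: -12046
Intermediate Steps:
s(N, m) = 7 (s(N, m) = 3 + 4 = 7)
j = -2888 (j = -6273 + 3385 = -2888)
V(R, G) = G + 11*R
t(z) = (7 + z)² (t(z) = (z + 7)² = (7 + z)²)
((5412 + j) + t(V(12, 10))) - 1*36771 = ((5412 - 2888) + (7 + (10 + 11*12))²) - 1*36771 = (2524 + (7 + (10 + 132))²) - 36771 = (2524 + (7 + 142)²) - 36771 = (2524 + 149²) - 36771 = (2524 + 22201) - 36771 = 24725 - 36771 = -12046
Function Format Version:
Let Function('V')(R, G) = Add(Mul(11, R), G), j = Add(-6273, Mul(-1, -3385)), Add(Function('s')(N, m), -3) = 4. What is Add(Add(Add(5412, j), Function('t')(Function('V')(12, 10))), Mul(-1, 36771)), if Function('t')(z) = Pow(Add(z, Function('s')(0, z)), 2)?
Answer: -12046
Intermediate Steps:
Function('s')(N, m) = 7 (Function('s')(N, m) = Add(3, 4) = 7)
j = -2888 (j = Add(-6273, 3385) = -2888)
Function('V')(R, G) = Add(G, Mul(11, R))
Function('t')(z) = Pow(Add(7, z), 2) (Function('t')(z) = Pow(Add(z, 7), 2) = Pow(Add(7, z), 2))
Add(Add(Add(5412, j), Function('t')(Function('V')(12, 10))), Mul(-1, 36771)) = Add(Add(Add(5412, -2888), Pow(Add(7, Add(10, Mul(11, 12))), 2)), Mul(-1, 36771)) = Add(Add(2524, Pow(Add(7, Add(10, 132)), 2)), -36771) = Add(Add(2524, Pow(Add(7, 142), 2)), -36771) = Add(Add(2524, Pow(149, 2)), -36771) = Add(Add(2524, 22201), -36771) = Add(24725, -36771) = -12046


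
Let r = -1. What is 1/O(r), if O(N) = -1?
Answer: -1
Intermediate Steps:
1/O(r) = 1/(-1) = -1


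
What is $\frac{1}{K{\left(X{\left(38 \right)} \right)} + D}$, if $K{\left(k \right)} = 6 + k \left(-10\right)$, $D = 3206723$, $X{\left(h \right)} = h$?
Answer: $\frac{1}{3206349} \approx 3.1188 \cdot 10^{-7}$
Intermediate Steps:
$K{\left(k \right)} = 6 - 10 k$
$\frac{1}{K{\left(X{\left(38 \right)} \right)} + D} = \frac{1}{\left(6 - 380\right) + 3206723} = \frac{1}{-374 + 3206723} = \frac{1}{3206349}$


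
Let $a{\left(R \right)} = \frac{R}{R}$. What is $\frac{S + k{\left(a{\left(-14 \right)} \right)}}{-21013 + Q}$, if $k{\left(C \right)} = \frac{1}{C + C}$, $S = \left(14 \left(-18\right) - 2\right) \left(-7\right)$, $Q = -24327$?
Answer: $- \frac{3557}{90680} \approx -0.039226$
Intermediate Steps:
$S = 1778$ ($S = \left(-252 - 2\right) \left(-7\right) = \left(-254\right) \left(-7\right) = 1778$)
$a{\left(R \right)} = 1$
$k{\left(C \right)} = \frac{1}{2 C}$
$\frac{S + k{\left(a{\left(-14 \right)} \right)}}{-21013 + Q} = \frac{1778 + \frac{1}{2 \cdot 1}}{-21013 - 24327} = \frac{1778 + \frac{1}{2} \cdot 1}{-45340} = \left(1778 + \frac{1}{2}\right) \left(- \frac{1}{45340}\right) = \frac{3557}{2} \left(- \frac{1}{45340}\right) = - \frac{3557}{90680}$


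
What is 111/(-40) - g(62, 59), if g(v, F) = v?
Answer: -2591/40 ≈ -64.775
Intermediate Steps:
111/(-40) - g(62, 59) = 111/(-40) - 1*62 = 111*(-1/40) - 62 = -111/40 - 62 = -2591/40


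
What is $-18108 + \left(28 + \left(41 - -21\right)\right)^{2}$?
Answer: $-10008$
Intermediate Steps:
$-18108 + \left(28 + \left(41 - -21\right)\right)^{2} = -18108 + \left(28 + \left(41 + 21\right)\right)^{2} = -18108 + \left(28 + 62\right)^{2} = -18108 + 90^{2} = -18108 + 8100 = -10008$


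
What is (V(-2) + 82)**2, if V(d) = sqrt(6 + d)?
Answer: 7056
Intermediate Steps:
(V(-2) + 82)**2 = (sqrt(6 - 2) + 82)**2 = (sqrt(4) + 82)**2 = (2 + 82)**2 = 84**2 = 7056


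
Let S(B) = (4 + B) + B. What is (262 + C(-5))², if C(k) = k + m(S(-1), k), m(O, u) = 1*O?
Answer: 67081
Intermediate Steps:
S(B) = 4 + 2*B
m(O, u) = O
C(k) = 2 + k (C(k) = k + (4 + 2*(-1)) = k + (4 - 2) = k + 2 = 2 + k)
(262 + C(-5))² = (262 + (2 - 5))² = (262 - 3)² = 259² = 67081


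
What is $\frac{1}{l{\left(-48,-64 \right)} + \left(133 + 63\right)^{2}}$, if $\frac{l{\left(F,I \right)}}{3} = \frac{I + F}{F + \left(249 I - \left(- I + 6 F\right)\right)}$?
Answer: $\frac{985}{37839781} \approx 2.6031 \cdot 10^{-5}$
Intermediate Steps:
$l{\left(F,I \right)} = \frac{3 \left(F + I\right)}{- 5 F + 250 I}$ ($l{\left(F,I \right)} = 3 \frac{I + F}{F + \left(249 I - \left(- I + 6 F\right)\right)} = 3 \frac{F + I}{F + \left(249 I - \left(- I + 6 F\right)\right)} = 3 \frac{F + I}{F - \left(- 250 I + 6 F\right)} = 3 \frac{F + I}{- 5 F + 250 I} = \frac{3 \left(F + I\right)}{- 5 F + 250 I}$)
$\frac{1}{l{\left(-48,-64 \right)} + \left(133 + 63\right)^{2}} = \frac{1}{\frac{3 \left(\left(-1\right) \left(-48\right) - -64\right)}{5 \left(-48 - -3200\right)} + \left(133 + 63\right)^{2}} = \frac{1}{\frac{3 \left(48 + 64\right)}{5 \left(-48 + 3200\right)} + 196^{2}} = \frac{1}{\frac{3}{5} \cdot \frac{1}{3152} \cdot 112 + 38416} = \frac{1}{\frac{21}{985} + 38416} = \frac{1}{\frac{37839781}{985}} = \frac{985}{37839781}$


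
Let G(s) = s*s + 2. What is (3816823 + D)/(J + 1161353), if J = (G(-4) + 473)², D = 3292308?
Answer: 7109131/1402434 ≈ 5.0691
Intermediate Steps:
G(s) = 2 + s² (G(s) = s² + 2 = 2 + s²)
J = 241081 (J = ((2 + (-4)²) + 473)² = ((2 + 16) + 473)² = (18 + 473)² = 491² = 241081)
(3816823 + D)/(J + 1161353) = (3816823 + 3292308)/(241081 + 1161353) = 7109131/1402434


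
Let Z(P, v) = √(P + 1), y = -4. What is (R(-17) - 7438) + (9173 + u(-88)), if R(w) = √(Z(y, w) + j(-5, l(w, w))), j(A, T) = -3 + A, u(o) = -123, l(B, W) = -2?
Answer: 1612 + √(-8 + I*√3) ≈ 1612.3 + 2.8448*I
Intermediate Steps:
Z(P, v) = √(1 + P)
R(w) = √(-8 + I*√3) (R(w) = √(√(1 - 4) + (-3 - 5)) = √(√(-3) - 8) = √(I*√3 - 8) = √(-8 + I*√3))
(R(-17) - 7438) + (9173 + u(-88)) = (√(-8 + I*√3) - 7438) + (9173 - 123) = (-7438 + √(-8 + I*√3)) + 9050 = 1612 + √(-8 + I*√3)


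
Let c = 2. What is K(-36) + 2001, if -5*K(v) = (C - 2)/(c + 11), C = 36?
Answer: 130031/65 ≈ 2000.5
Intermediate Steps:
K(v) = -34/65 (K(v) = -(36 - 2)/(5*(2 + 11)) = -34/(5*13) = -⅕*34/13 = -34/65)
K(-36) + 2001 = -34/65 + 2001 = 130031/65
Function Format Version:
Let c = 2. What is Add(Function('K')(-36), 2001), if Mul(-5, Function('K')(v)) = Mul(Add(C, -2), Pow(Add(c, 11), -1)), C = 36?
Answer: Rational(130031, 65) ≈ 2000.5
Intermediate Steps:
Function('K')(v) = Rational(-34, 65) (Function('K')(v) = Mul(Rational(-1, 5), Mul(Add(36, -2), Pow(Add(2, 11), -1))) = Mul(Rational(-1, 5), Mul(34, Pow(13, -1))) = Mul(Rational(-1, 5), Mul(34, Rational(1, 13))) = Mul(Rational(-1, 5), Rational(34, 13)) = Rational(-34, 65))
Add(Function('K')(-36), 2001) = Add(Rational(-34, 65), 2001) = Rational(130031, 65)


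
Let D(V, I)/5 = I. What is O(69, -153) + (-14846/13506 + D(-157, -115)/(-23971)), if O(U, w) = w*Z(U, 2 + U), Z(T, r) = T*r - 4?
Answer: -121234898190163/161876163 ≈ -7.4894e+5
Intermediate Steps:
D(V, I) = 5*I
Z(T, r) = -4 + T*r
O(U, w) = w*(-4 + U*(2 + U))
O(69, -153) + (-14846/13506 + D(-157, -115)/(-23971)) = -153*(-4 + 69*(2 + 69)) + (-14846/13506 + (5*(-115))/(-23971)) = -153*(-4 + 69*71) + (-14846*1/13506 - 575*(-1/23971)) = -153*(-4 + 4899) + (-7423/6753 + 575/23971) = -153*4895 - 174053758/161876163 = -748935 - 174053758/161876163 = -121234898190163/161876163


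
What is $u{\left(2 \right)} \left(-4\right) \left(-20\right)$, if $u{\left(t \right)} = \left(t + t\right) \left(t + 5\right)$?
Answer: $2240$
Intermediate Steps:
$u{\left(t \right)} = 2 t \left(5 + t\right)$
$u{\left(2 \right)} \left(-4\right) \left(-20\right) = 2 \cdot 2 \left(5 + 2\right) \left(-4\right) \left(-20\right) = 2 \cdot 2 \cdot 7 \left(-4\right) \left(-20\right) = 28 \left(-4\right) \left(-20\right) = \left(-112\right) \left(-20\right) = 2240$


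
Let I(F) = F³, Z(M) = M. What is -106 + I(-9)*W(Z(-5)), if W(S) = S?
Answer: 3539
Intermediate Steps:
-106 + I(-9)*W(Z(-5)) = -106 + (-9)³*(-5) = -106 - 729*(-5) = -106 + 3645 = 3539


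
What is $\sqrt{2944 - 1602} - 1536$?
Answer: $-1536 + \sqrt{1342} \approx -1499.4$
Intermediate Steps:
$\sqrt{2944 - 1602} - 1536 = \sqrt{1342} - 1536 = -1536 + \sqrt{1342}$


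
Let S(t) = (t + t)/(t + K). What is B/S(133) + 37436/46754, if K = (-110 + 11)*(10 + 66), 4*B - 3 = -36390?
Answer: 330891799919/1309112 ≈ 2.5276e+5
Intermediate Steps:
B = -36387/4 (B = ¾ + (¼)*(-36390) = ¾ - 18195/2 = -36387/4 ≈ -9096.8)
K = -7524 (K = -99*76 = -7524)
S(t) = 2*t/(-7524 + t) (S(t) = (t + t)/(t - 7524) = (2*t)/(-7524 + t) = 2*t/(-7524 + t))
B/S(133) + 37436/46754 = -36387/(4*(2*133/(-7524 + 133))) + 37436/46754 = -36387/(4*(2*133/(-7391))) + 37436*(1/46754) = -36387/(4*(2*133*(-1/7391))) + 18718/23377 = -36387/(4*(-14/389)) + 18718/23377 = -36387/4*(-389/14) + 18718/23377 = 14154543/56 + 18718/23377 = 330891799919/1309112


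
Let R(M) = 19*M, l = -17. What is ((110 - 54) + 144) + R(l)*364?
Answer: -117372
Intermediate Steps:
((110 - 54) + 144) + R(l)*364 = ((110 - 54) + 144) + (19*(-17))*364 = (56 + 144) - 323*364 = 200 - 117572 = -117372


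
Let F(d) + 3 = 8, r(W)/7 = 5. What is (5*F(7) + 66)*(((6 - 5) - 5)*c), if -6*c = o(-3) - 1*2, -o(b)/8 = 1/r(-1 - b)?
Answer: -676/5 ≈ -135.20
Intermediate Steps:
r(W) = 35 (r(W) = 7*5 = 35)
F(d) = 5 (F(d) = -3 + 8 = 5)
o(b) = -8/35
c = 13/35 (c = -(-8/35 - 1*2)/6 = -(-8/35 - 2)/6 = -⅙*(-78/35) = 13/35 ≈ 0.37143)
(5*F(7) + 66)*(((6 - 5) - 5)*c) = (5*5 + 66)*(((6 - 5) - 5)*(13/35)) = (25 + 66)*((1 - 5)*(13/35)) = 91*(-4*13/35) = 91*(-52/35) = -676/5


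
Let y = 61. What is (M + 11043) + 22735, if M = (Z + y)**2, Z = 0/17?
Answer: 37499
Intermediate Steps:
Z = 0 (Z = 0*(1/17) = 0)
M = 3721 (M = (0 + 61)**2 = 61**2 = 3721)
(M + 11043) + 22735 = (3721 + 11043) + 22735 = 14764 + 22735 = 37499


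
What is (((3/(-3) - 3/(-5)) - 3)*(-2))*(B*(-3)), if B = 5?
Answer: -102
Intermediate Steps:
(((3/(-3) - 3/(-5)) - 3)*(-2))*(B*(-3)) = (((3/(-3) - 3/(-5)) - 3)*(-2))*(5*(-3)) = (((3*(-⅓) - 3*(-⅕)) - 3)*(-2))*(-15) = (((-1 + ⅗) - 3)*(-2))*(-15) = ((-⅖ - 3)*(-2))*(-15) = -17/5*(-2)*(-15) = (34/5)*(-15) = -102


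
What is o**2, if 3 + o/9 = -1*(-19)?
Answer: 20736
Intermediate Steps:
o = 144 (o = -27 + 9*(-1*(-19)) = -27 + 9*19 = -27 + 171 = 144)
o**2 = 144**2 = 20736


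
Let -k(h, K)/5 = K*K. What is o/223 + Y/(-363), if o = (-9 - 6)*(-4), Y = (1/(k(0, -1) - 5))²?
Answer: 2177777/8094900 ≈ 0.26903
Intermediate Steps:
k(h, K) = -5*K² (k(h, K) = -5*K*K = -5*K²)
Y = 1/100 (Y = (1/(-5*(-1)² - 5))² = (1/(-5*1 - 5))² = (1/(-5 - 5))² = (1/(-10))² = (-⅒)² = 1/100 ≈ 0.010000)
o = 60 (o = -15*(-4) = 60)
o/223 + Y/(-363) = 60/223 + (1/100)/(-363) = 60*(1/223) + (1/100)*(-1/363) = 60/223 - 1/36300 = 2177777/8094900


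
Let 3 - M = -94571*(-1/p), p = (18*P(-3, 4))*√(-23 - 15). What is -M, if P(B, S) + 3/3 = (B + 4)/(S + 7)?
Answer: -3 + 1040281*I*√38/6840 ≈ -3.0 + 937.53*I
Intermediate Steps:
P(B, S) = -1 + (4 + B)/(7 + S) (P(B, S) = -1 + (B + 4)/(S + 7) = -1 + (4 + B)/(7 + S))
p = -180*I*√38/11 (p = (18*((-3 - 3 - 1*4)/(7 + 4)))*√(-23 - 15) = (18*((-3 - 3 - 4)/11))*√(-38) = (18*((1/11)*(-10)))*(I*√38) = (18*(-10/11))*(I*√38) = -180*I*√38/11 ≈ -100.87*I)
M = 3 - 1040281*I*√38/6840 (M = 3 - (-94571)/((-(-180)*I*√38/11)) = 3 - (-94571)/(180*I*√38/11) = 3 - (-94571)*(-11*I*√38/6840) = 3 - 1040281*I*√38/6840 ≈ 3.0 - 937.53*I)
-M = -(3 - 1040281*I*√38/6840) = -3 + 1040281*I*√38/6840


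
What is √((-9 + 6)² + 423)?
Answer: 12*√3 ≈ 20.785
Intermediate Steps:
√((-9 + 6)² + 423) = √((-3)² + 423) = √(9 + 423) = √432 = 12*√3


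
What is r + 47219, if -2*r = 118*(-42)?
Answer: 49697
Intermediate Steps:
r = 2478 (r = -59*(-42) = -½*(-4956) = 2478)
r + 47219 = 2478 + 47219 = 49697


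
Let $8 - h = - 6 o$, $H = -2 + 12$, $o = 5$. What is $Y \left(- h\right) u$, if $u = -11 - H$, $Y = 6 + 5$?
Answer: $8778$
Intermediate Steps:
$H = 10$
$Y = 11$
$h = 38$ ($h = 8 - \left(-6\right) 5 = 8 - -30 = 8 + 30 = 38$)
$u = -21$ ($u = -11 - 10 = -21$)
$Y \left(- h\right) u = 11 \left(\left(-1\right) 38\right) \left(-21\right) = 11 \left(-38\right) \left(-21\right) = \left(-418\right) \left(-21\right) = 8778$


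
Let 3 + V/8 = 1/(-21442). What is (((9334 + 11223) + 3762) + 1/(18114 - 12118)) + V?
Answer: 1561758289957/64283116 ≈ 24295.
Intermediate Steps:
V = -257308/10721 (V = -24 + 8/(-21442) = -24 + 8*(-1/21442) = -24 - 4/10721 = -257308/10721 ≈ -24.000)
(((9334 + 11223) + 3762) + 1/(18114 - 12118)) + V = (((9334 + 11223) + 3762) + 1/(18114 - 12118)) - 257308/10721 = ((20557 + 3762) + 1/5996) - 257308/10721 = (24319 + 1/5996) - 257308/10721 = 145816725/5996 - 257308/10721 = 1561758289957/64283116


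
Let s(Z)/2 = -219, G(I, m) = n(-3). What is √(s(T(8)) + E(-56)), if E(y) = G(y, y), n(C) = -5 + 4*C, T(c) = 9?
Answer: I*√455 ≈ 21.331*I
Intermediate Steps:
G(I, m) = -17 (G(I, m) = -5 + 4*(-3) = -5 - 12 = -17)
E(y) = -17
s(Z) = -438 (s(Z) = 2*(-219) = -438)
√(s(T(8)) + E(-56)) = √(-438 - 17) = √(-455) = I*√455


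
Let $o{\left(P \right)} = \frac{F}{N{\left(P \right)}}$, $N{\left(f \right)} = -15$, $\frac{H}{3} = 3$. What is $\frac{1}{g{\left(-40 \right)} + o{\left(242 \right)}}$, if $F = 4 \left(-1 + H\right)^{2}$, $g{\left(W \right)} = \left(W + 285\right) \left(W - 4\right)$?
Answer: $- \frac{15}{161956} \approx -9.2618 \cdot 10^{-5}$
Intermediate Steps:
$H = 9$ ($H = 3 \cdot 3 = 9$)
$g{\left(W \right)} = \left(-4 + W\right) \left(285 + W\right)$ ($g{\left(W \right)} = \left(285 + W\right) \left(-4 + W\right) = \left(-4 + W\right) \left(285 + W\right)$)
$F = 256$ ($F = 4 \left(-1 + 9\right)^{2} = 4 \cdot 8^{2} = 4 \cdot 64 = 256$)
$o{\left(P \right)} = - \frac{256}{15}$ ($o{\left(P \right)} = \frac{256}{-15} = 256 \left(- \frac{1}{15}\right) = - \frac{256}{15}$)
$\frac{1}{g{\left(-40 \right)} + o{\left(242 \right)}} = \frac{1}{\left(-1140 + \left(-40\right)^{2} + 281 \left(-40\right)\right) - \frac{256}{15}} = \frac{1}{\left(-1140 + 1600 - 11240\right) - \frac{256}{15}} = \frac{1}{-10780 - \frac{256}{15}} = \frac{1}{- \frac{161956}{15}} = - \frac{15}{161956}$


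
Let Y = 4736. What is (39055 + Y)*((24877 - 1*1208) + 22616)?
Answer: 2026866435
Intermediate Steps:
(39055 + Y)*((24877 - 1*1208) + 22616) = (39055 + 4736)*((24877 - 1*1208) + 22616) = 43791*((24877 - 1208) + 22616) = 43791*(23669 + 22616) = 43791*46285 = 2026866435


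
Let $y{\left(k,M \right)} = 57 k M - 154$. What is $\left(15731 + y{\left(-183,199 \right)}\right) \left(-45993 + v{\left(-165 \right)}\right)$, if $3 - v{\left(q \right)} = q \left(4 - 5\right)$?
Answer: $95088161760$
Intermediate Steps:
$v{\left(q \right)} = 3 + q$ ($v{\left(q \right)} = 3 - q \left(4 - 5\right) = 3 - q \left(-1\right) = 3 - - q = 3 + q$)
$y{\left(k,M \right)} = -154 + 57 M k$ ($y{\left(k,M \right)} = 57 M k - 154 = -154 + 57 M k$)
$\left(15731 + y{\left(-183,199 \right)}\right) \left(-45993 + v{\left(-165 \right)}\right) = \left(15731 + \left(-154 + 57 \cdot 199 \left(-183\right)\right)\right) \left(-45993 + \left(3 - 165\right)\right) = \left(15731 - 2075923\right) \left(-45993 - 162\right) = \left(15731 - 2075923\right) \left(-46155\right) = \left(-2060192\right) \left(-46155\right) = 95088161760$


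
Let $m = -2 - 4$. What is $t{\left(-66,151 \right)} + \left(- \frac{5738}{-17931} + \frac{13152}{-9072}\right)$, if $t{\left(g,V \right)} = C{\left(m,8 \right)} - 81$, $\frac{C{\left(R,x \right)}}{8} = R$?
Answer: $- \frac{147001441}{1129653} \approx -130.13$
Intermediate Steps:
$m = -6$
$C{\left(R,x \right)} = 8 R$
$t{\left(g,V \right)} = -129$ ($t{\left(g,V \right)} = 8 \left(-6\right) - 81 = -48 - 81 = -129$)
$t{\left(-66,151 \right)} + \left(- \frac{5738}{-17931} + \frac{13152}{-9072}\right) = -129 + \left(- \frac{5738}{-17931} + \frac{13152}{-9072}\right) = -129 + \left(\left(-5738\right) \left(- \frac{1}{17931}\right) + 13152 \left(- \frac{1}{9072}\right)\right) = -129 + \left(\frac{5738}{17931} - \frac{274}{189}\right) = -129 - \frac{1276204}{1129653} = - \frac{147001441}{1129653}$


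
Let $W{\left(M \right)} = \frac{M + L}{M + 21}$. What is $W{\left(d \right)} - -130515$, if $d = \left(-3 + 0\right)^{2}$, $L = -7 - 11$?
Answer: $\frac{1305147}{10} \approx 1.3051 \cdot 10^{5}$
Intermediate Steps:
$L = -18$ ($L = -7 - 11 = -18$)
$d = 9$ ($d = \left(-3\right)^{2} = 9$)
$W{\left(M \right)} = \frac{-18 + M}{21 + M}$ ($W{\left(M \right)} = \frac{M - 18}{M + 21} = \frac{-18 + M}{21 + M}$)
$W{\left(d \right)} - -130515 = \frac{-18 + 9}{21 + 9} - -130515 = \frac{1}{30} \left(-9\right) + 130515 = - \frac{3}{10} + 130515 = \frac{1305147}{10}$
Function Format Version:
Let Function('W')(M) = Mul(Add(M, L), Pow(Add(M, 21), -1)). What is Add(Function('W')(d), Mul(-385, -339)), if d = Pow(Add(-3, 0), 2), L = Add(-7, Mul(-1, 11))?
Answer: Rational(1305147, 10) ≈ 1.3051e+5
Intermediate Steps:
L = -18 (L = Add(-7, -11) = -18)
d = 9 (d = Pow(-3, 2) = 9)
Function('W')(M) = Mul(Pow(Add(21, M), -1), Add(-18, M)) (Function('W')(M) = Mul(Add(M, -18), Pow(Add(M, 21), -1)) = Mul(Add(-18, M), Pow(Add(21, M), -1)) = Mul(Pow(Add(21, M), -1), Add(-18, M)))
Add(Function('W')(d), Mul(-385, -339)) = Add(Mul(Pow(Add(21, 9), -1), Add(-18, 9)), Mul(-385, -339)) = Add(Mul(Pow(30, -1), -9), 130515) = Add(Mul(Rational(1, 30), -9), 130515) = Add(Rational(-3, 10), 130515) = Rational(1305147, 10)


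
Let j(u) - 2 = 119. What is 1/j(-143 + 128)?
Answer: 1/121 ≈ 0.0082645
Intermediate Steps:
j(u) = 121 (j(u) = 2 + 119 = 121)
1/j(-143 + 128) = 1/121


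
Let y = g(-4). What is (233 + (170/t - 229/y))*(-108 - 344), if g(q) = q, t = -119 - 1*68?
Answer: -1438603/11 ≈ -1.3078e+5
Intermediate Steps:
t = -187 (t = -119 - 68 = -187)
y = -4
(233 + (170/t - 229/y))*(-108 - 344) = (233 + (170/(-187) - 229/(-4)))*(-108 - 344) = (233 + (170*(-1/187) - 229*(-¼)))*(-452) = (233 + (-10/11 + 229/4))*(-452) = (233 + 2479/44)*(-452) = (12731/44)*(-452) = -1438603/11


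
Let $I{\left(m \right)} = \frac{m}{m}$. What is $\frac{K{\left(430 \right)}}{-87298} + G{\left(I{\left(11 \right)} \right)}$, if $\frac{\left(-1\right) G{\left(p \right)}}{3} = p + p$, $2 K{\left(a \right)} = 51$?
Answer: $- \frac{1047627}{174596} \approx -6.0003$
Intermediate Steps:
$I{\left(m \right)} = 1$
$K{\left(a \right)} = \frac{51}{2}$ ($K{\left(a \right)} = \frac{1}{2} \cdot 51 = \frac{51}{2}$)
$G{\left(p \right)} = - 6 p$ ($G{\left(p \right)} = - 3 \left(p + p\right) = - 3 \cdot 2 p = - 6 p$)
$\frac{K{\left(430 \right)}}{-87298} + G{\left(I{\left(11 \right)} \right)} = \frac{51}{2 \left(-87298\right)} - 6 = \frac{51}{2} \left(- \frac{1}{87298}\right) - 6 = - \frac{51}{174596} - 6 = - \frac{1047627}{174596}$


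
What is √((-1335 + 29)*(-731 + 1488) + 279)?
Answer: I*√988363 ≈ 994.16*I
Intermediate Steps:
√((-1335 + 29)*(-731 + 1488) + 279) = √(-1306*757 + 279) = √(-988642 + 279) = √(-988363) = I*√988363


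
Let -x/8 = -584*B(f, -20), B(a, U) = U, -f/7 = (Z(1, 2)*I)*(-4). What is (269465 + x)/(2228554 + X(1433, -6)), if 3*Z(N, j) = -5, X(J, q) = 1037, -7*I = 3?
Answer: 58675/743197 ≈ 0.078949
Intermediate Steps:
I = -3/7 (I = -1/7*3 = -3/7 ≈ -0.42857)
Z(N, j) = -5/3 (Z(N, j) = (1/3)*(-5) = -5/3)
f = 20 (f = -7*(-5/3*(-3/7))*(-4) = -5*(-4) = -7*(-20/7) = 20)
x = -93440 (x = -(-4672)*(-20) = -8*11680 = -93440)
(269465 + x)/(2228554 + X(1433, -6)) = (269465 - 93440)/(2228554 + 1037) = 176025/2229591 = 176025*(1/2229591) = 58675/743197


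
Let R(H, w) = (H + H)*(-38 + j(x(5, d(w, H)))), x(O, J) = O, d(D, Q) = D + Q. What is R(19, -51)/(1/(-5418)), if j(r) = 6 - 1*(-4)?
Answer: 5764752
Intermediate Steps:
j(r) = 10 (j(r) = 6 + 4 = 10)
R(H, w) = -56*H (R(H, w) = (H + H)*(-38 + 10) = (2*H)*(-28) = -56*H)
R(19, -51)/(1/(-5418)) = (-56*19)/(1/(-5418)) = -1064/(-1/5418) = -1064*(-5418) = 5764752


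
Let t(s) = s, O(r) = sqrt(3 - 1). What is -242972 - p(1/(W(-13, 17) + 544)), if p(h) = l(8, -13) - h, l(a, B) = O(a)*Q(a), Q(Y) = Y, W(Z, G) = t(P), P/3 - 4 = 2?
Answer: -136550263/562 - 8*sqrt(2) ≈ -2.4298e+5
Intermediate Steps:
P = 18 (P = 12 + 3*2 = 12 + 6 = 18)
O(r) = sqrt(2)
W(Z, G) = 18
l(a, B) = a*sqrt(2) (l(a, B) = sqrt(2)*a = a*sqrt(2))
p(h) = -h + 8*sqrt(2) (p(h) = 8*sqrt(2) - h = -h + 8*sqrt(2))
-242972 - p(1/(W(-13, 17) + 544)) = -242972 - (-1/(18 + 544) + 8*sqrt(2)) = -242972 - (-1/562 + 8*sqrt(2)) = -242972 + (1/562 - 8*sqrt(2)) = -136550263/562 - 8*sqrt(2)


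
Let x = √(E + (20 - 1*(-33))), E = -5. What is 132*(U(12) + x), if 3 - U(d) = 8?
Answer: -660 + 528*√3 ≈ 254.52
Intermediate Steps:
U(d) = -5 (U(d) = 3 - 1*8 = 3 - 8 = -5)
x = 4*√3 (x = √(-5 + (20 - 1*(-33))) = √(-5 + (20 + 33)) = √(-5 + 53) = √48 = 4*√3 ≈ 6.9282)
132*(U(12) + x) = 132*(-5 + 4*√3) = -660 + 528*√3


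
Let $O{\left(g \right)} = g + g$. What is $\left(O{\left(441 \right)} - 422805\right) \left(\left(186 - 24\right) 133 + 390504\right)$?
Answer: $-173853372150$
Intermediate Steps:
$O{\left(g \right)} = 2 g$
$\left(O{\left(441 \right)} - 422805\right) \left(\left(186 - 24\right) 133 + 390504\right) = \left(2 \cdot 441 - 422805\right) \left(\left(186 - 24\right) 133 + 390504\right) = \left(882 - 422805\right) \left(162 \cdot 133 + 390504\right) = - 421923 \left(21546 + 390504\right) = \left(-421923\right) 412050 = -173853372150$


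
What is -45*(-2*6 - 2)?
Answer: 630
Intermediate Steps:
-45*(-2*6 - 2) = -45*(-12 - 2) = -45*(-14) = 630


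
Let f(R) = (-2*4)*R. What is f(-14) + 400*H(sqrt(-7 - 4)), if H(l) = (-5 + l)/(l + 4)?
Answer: -64/3 + 400*I*sqrt(11)/3 ≈ -21.333 + 442.22*I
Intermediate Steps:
f(R) = -8*R
H(l) = (-5 + l)/(4 + l)
f(-14) + 400*H(sqrt(-7 - 4)) = -8*(-14) + 400*((-5 + sqrt(-7 - 4))/(4 + sqrt(-7 - 4))) = 112 + 400*((-5 + sqrt(-11))/(4 + sqrt(-11))) = 112 + 400*((-5 + I*sqrt(11))/(4 + I*sqrt(11))) = 112 + 400*(-5 + I*sqrt(11))/(4 + I*sqrt(11))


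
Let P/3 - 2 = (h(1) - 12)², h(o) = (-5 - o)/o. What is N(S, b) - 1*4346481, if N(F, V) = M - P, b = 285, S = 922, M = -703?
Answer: -4348162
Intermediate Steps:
h(o) = (-5 - o)/o
P = 978 (P = 6 + 3*((-5 - 1*1)/1 - 12)² = 6 + 3*(1*(-5 - 1) - 12)² = 6 + 3*(1*(-6) - 12)² = 6 + 3*(-6 - 12)² = 6 + 3*(-18)² = 6 + 3*324 = 6 + 972 = 978)
N(F, V) = -1681 (N(F, V) = -703 - 1*978 = -703 - 978 = -1681)
N(S, b) - 1*4346481 = -1681 - 1*4346481 = -1681 - 4346481 = -4348162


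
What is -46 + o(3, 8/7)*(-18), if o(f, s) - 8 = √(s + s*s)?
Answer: -190 - 36*√30/7 ≈ -218.17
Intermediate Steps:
o(f, s) = 8 + √(s + s²) (o(f, s) = 8 + √(s + s*s) = 8 + √(s + s²))
-46 + o(3, 8/7)*(-18) = -46 + (8 + √((8/7)*(1 + 8/7)))*(-18) = -46 + (8 + √((8*(⅐))*(1 + 8*(⅐))))*(-18) = -46 + (8 + √(8*(1 + 8/7)/7))*(-18) = -46 + (8 + √((8/7)*(15/7)))*(-18) = -46 + (8 + √(120/49))*(-18) = -46 + (8 + 2*√30/7)*(-18) = -46 + (-144 - 36*√30/7) = -190 - 36*√30/7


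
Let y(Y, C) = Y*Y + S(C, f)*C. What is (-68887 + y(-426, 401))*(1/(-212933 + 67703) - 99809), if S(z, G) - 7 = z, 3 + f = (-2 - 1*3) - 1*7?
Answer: -4003547622026987/145230 ≈ -2.7567e+10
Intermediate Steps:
f = -15 (f = -3 + ((-2 - 1*3) - 1*7) = -3 + ((-2 - 3) - 7) = -3 + (-5 - 7) = -3 - 12 = -15)
S(z, G) = 7 + z
y(Y, C) = Y² + C*(7 + C) (y(Y, C) = Y*Y + (7 + C)*C = Y² + C*(7 + C))
(-68887 + y(-426, 401))*(1/(-212933 + 67703) - 99809) = (-68887 + ((-426)² + 401*(7 + 401)))*(1/(-212933 + 67703) - 99809) = (-68887 + (181476 + 401*408))*(1/(-145230) - 99809) = (-68887 + (181476 + 163608))*(-1/145230 - 99809) = (-68887 + 345084)*(-14495261071/145230) = 276197*(-14495261071/145230) = -4003547622026987/145230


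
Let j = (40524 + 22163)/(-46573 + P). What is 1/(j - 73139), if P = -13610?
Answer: -60183/4401787124 ≈ -1.3672e-5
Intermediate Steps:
j = -62687/60183 (j = (40524 + 22163)/(-46573 - 13610) = 62687/(-60183) = 62687*(-1/60183) = -62687/60183 ≈ -1.0416)
1/(j - 73139) = 1/(-62687/60183 - 73139) = 1/(-4401787124/60183) = -60183/4401787124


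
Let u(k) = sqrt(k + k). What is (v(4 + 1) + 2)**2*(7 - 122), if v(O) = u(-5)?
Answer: 690 - 460*I*sqrt(10) ≈ 690.0 - 1454.6*I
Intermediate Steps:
u(k) = sqrt(2)*sqrt(k) (u(k) = sqrt(2*k) = sqrt(2)*sqrt(k))
v(O) = I*sqrt(10) (v(O) = sqrt(2)*sqrt(-5) = sqrt(2)*(I*sqrt(5)) = I*sqrt(10))
(v(4 + 1) + 2)**2*(7 - 122) = (I*sqrt(10) + 2)**2*(7 - 122) = (2 + I*sqrt(10))**2*(-115) = -115*(2 + I*sqrt(10))**2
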